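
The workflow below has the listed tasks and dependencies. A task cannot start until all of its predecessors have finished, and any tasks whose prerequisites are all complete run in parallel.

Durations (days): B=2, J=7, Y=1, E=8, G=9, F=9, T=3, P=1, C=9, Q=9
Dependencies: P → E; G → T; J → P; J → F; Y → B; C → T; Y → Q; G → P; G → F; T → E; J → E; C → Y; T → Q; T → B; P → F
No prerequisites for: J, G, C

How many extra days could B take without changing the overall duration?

7

Critical path: G→T→Q = 9+3+9 = 21, so the finish is 21 days.
B finishes as early as 14 and must finish by 21.
Slack of B = 19 − 12 = 7 days.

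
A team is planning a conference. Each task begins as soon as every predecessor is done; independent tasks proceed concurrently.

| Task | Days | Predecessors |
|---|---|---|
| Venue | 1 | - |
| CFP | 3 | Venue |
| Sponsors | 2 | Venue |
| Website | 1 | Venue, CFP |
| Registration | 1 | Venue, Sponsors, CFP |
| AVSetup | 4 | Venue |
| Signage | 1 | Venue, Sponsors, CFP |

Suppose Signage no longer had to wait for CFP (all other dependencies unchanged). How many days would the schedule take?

5

Original critical path: Venue→CFP→Website = 1+3+1 = 5 ⇒ 5 days.
Without CFP→Signage, Signage's earliest start moves from 4 to 3.
After: Venue→CFP→Website = 1+3+1 = 5 → 5 days.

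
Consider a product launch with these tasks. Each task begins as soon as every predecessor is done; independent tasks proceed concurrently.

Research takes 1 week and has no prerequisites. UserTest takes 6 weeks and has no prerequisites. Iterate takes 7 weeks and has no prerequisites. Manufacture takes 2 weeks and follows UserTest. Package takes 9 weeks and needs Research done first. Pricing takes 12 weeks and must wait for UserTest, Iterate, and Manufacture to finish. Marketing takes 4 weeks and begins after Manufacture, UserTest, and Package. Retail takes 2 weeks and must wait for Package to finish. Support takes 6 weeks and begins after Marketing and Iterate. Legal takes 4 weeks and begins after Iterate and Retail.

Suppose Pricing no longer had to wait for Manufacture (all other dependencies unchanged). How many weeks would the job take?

With the dependency in place, Research→Package→Marketing→Support = 1+9+4+6 = 20 sets the finish at 20 weeks.
Without Manufacture→Pricing, Pricing's earliest start moves from 8 to 7.
New critical path: Research→Package→Marketing→Support = 1+9+4+6 = 20 ⇒ 20 weeks.

20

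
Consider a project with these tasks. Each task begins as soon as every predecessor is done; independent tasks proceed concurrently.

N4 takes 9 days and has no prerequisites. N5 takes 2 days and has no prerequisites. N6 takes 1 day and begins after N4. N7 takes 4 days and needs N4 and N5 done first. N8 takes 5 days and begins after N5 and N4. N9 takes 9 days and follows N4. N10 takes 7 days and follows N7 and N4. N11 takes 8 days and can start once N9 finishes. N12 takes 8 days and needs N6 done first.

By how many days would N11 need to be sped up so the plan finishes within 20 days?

Current finish: 26 days; target: 20.
N11 is on every critical path, so each day cut from N11 cuts the finish by one (this holds down to a finish of 20).
Need 26 − 20 = 6 days off N11 → N11 becomes 2 days, finish becomes 20.

6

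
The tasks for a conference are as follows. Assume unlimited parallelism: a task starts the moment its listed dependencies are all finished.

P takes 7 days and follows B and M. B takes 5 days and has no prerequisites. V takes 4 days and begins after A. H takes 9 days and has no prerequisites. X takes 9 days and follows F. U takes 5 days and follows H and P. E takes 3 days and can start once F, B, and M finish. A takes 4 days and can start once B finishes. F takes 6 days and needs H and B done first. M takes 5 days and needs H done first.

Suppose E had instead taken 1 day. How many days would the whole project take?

Actual critical path: H→M→P→U = 9+5+7+5 = 26 ⇒ 26 days.
E is off the critical path — its longest chain is 18 days, giving 8 of slack.
No other chain overtakes it, so the finish is 26 days.

26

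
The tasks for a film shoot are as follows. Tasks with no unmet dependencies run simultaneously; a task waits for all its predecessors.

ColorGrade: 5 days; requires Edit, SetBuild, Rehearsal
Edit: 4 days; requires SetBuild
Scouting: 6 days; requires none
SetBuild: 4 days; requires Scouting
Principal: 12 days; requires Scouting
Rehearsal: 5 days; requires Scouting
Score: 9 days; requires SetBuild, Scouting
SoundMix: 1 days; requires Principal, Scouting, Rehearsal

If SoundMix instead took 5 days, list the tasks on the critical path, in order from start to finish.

Scouting, Principal, SoundMix

Actual critical path: Scouting→Principal→SoundMix = 6+12+1 = 19 ⇒ 19 days.
SoundMix lies on that path, so at 5 days the path becomes 23 days.
That remains the longest chain; total 23 days.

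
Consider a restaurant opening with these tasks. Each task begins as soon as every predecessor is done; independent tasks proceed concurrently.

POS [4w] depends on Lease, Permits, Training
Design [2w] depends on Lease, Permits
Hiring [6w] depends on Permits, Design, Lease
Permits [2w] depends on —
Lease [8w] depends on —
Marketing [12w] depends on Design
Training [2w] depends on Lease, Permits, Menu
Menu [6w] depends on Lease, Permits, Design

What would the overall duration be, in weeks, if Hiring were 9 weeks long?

22

Critical path before the change: Lease→Design→Menu→Training→POS = 8+2+6+2+4 = 22 giving 22 weeks.
Hiring has 6 weeks of float (longest path through it is 16).
That remains the longest chain; total 22 weeks.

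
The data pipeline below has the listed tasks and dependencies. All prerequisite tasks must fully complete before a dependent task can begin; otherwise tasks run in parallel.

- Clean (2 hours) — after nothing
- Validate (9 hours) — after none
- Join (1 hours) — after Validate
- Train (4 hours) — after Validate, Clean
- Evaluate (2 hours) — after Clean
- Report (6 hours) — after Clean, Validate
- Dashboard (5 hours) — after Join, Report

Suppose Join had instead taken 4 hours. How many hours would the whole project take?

20

Baseline: Validate→Report→Dashboard = 9+6+5 = 20 → 20 hours.
Join is off the critical path — its longest chain is 15 hours, giving 5 of slack.
The critical path is still Validate→Report→Dashboard; finish is now 20 hours.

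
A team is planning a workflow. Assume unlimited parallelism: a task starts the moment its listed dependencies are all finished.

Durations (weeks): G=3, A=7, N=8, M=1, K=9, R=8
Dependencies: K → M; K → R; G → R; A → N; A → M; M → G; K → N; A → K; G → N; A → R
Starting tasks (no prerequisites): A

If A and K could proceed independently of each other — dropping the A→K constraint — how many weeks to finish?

Original critical path: A→K→M→G→N = 7+9+1+3+8 = 28 ⇒ 28 weeks.
Without A→K, K's earliest start moves from 7 to 0.
New critical path: K→M→G→N = 9+1+3+8 = 21 ⇒ 21 weeks.

21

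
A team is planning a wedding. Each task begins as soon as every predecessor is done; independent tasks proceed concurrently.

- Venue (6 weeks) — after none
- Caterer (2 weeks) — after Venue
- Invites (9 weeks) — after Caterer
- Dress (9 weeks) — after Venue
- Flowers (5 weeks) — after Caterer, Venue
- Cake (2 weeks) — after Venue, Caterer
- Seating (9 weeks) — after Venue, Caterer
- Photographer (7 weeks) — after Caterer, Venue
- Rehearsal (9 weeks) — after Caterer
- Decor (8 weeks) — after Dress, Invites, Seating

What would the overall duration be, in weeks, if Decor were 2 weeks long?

19

As given, the longest chain is Venue→Caterer→Invites→Decor = 6+2+9+8 = 25, so the finish is 25 weeks.
Decor is on the critical path; changing it to 2 makes that path 19 weeks.
That remains the longest chain; total 19 weeks.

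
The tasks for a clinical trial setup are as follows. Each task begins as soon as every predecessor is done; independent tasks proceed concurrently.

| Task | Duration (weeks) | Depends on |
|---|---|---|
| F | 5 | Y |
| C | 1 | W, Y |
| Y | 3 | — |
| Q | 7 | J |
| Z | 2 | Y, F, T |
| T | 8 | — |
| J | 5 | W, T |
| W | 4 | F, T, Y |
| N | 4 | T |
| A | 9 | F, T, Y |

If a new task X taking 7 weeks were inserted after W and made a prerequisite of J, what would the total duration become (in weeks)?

Originally the plan takes 24 weeks.
With X inserted, J now waits for max(W, T, X).
New critical path: Y→F→W→X→J→Q = 3+5+4+7+5+7 = 31 ⇒ 31 weeks.

31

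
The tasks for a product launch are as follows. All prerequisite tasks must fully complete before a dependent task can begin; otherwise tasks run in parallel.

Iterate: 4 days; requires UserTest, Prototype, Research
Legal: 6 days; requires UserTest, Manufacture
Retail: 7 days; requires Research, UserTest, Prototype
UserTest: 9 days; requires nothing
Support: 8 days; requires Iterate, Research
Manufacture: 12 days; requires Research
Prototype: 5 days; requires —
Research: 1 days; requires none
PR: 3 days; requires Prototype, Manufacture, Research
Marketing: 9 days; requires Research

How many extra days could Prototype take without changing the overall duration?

4

Critical path: UserTest→Iterate→Support = 9+4+8 = 21, so the finish is 21 days.
Prototype finishes as early as 5 and must finish by 9.
Slack of Prototype = 4 − 0 = 4 days.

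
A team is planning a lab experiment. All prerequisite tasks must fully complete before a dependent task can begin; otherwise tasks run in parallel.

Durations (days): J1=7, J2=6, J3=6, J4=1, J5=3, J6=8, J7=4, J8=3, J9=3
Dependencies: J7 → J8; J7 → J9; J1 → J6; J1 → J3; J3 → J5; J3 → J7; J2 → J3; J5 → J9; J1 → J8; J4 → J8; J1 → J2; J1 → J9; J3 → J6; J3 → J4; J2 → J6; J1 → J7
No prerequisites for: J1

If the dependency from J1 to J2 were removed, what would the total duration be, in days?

21

Original critical path: J1→J2→J3→J6 = 7+6+6+8 = 27 ⇒ 27 days.
Without J1→J2, J2's earliest start moves from 7 to 0.
After: J1→J3→J6 = 7+6+8 = 21 → 21 days.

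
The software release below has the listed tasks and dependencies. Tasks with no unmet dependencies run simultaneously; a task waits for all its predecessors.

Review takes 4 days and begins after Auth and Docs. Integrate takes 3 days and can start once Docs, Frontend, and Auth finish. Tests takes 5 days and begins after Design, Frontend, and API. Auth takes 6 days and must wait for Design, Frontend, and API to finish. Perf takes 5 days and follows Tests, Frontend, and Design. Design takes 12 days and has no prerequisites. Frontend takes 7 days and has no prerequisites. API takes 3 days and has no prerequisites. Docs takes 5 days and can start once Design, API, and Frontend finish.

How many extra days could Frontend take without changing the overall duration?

The longest chain is Design→Auth→Review = 12+6+4 = 22; overall finish 22 days.
Frontend finishes as early as 7 and must finish by 12.
Slack of Frontend = 5 − 0 = 5 days.

5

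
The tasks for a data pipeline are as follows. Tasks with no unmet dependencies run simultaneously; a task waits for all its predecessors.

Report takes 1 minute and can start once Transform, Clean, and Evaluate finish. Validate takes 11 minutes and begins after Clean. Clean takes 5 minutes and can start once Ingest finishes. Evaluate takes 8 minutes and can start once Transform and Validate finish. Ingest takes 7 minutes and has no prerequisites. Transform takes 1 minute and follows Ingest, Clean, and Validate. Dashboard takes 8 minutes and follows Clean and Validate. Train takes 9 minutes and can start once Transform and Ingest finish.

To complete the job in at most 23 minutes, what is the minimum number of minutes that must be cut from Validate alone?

Current finish: 33 minutes; target: 23.
Validate is on every critical path, so each minute cut from Validate cuts the finish by one (this holds down to a finish of 23).
Need 33 − 23 = 10 minutes off Validate → Validate becomes 1 minute, finish becomes 23.

10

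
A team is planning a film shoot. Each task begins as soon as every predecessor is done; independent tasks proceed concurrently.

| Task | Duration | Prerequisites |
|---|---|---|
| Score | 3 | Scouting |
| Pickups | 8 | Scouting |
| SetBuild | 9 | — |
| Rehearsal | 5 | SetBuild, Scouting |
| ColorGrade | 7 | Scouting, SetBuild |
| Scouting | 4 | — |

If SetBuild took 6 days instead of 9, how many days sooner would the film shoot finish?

3

The binding path is SetBuild→ColorGrade = 9+7 = 16; finish at 16 days.
SetBuild lies on that path, so at 6 days the path becomes 13 days.
That remains the longest chain; total 13 days.
Change in finish: 13 − 16 = -3 days.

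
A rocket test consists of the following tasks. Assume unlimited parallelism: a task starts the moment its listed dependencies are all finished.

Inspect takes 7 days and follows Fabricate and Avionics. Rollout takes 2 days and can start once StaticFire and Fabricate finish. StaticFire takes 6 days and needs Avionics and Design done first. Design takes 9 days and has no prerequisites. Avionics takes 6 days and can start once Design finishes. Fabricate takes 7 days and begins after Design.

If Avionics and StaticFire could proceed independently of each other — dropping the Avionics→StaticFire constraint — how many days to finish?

Original critical path: Design→Fabricate→Inspect = 9+7+7 = 23 ⇒ 23 days.
Without Avionics→StaticFire, StaticFire's earliest start moves from 15 to 9.
New critical path: Design→Fabricate→Inspect = 9+7+7 = 23 ⇒ 23 days.

23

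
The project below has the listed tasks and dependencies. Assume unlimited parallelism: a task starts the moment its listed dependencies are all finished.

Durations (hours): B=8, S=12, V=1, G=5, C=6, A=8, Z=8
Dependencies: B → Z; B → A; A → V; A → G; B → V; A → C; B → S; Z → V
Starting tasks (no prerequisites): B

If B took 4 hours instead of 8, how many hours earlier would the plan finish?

Baseline: B→A→C = 8+8+6 = 22 → 22 hours.
B lies on that path, so at 4 hours the path becomes 18 hours.
The critical path is still B→A→C; finish is now 18 hours.
Change in finish: 18 − 22 = -4 hours.

4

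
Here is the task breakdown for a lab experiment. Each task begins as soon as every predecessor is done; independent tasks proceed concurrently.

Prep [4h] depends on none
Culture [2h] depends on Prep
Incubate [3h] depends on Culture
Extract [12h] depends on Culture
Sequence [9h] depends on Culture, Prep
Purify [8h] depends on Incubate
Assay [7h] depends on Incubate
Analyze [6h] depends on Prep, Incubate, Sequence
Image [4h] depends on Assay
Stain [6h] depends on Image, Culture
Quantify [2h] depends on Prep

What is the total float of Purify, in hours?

9

Critical path: Prep→Culture→Incubate→Assay→Image→Stain = 4+2+3+7+4+6 = 26, so the finish is 26 hours.
Longest path through Purify: 17 hours (earliest finish 17, latest finish 26).
Slack of Purify = 18 − 9 = 9 hours.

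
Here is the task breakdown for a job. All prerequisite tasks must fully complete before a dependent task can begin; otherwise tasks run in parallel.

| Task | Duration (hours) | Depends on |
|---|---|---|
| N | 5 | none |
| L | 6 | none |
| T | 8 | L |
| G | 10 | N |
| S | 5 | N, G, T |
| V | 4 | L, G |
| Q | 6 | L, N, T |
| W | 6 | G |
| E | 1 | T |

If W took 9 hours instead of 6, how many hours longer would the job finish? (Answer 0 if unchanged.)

Critical path before the change: N→G→W = 5+10+6 = 21 giving 21 hours.
W lies on that path, so at 9 hours the path becomes 24 hours.
No other chain overtakes it, so the finish is 24 hours.
Change in finish: 24 − 21 = +3 hours.

3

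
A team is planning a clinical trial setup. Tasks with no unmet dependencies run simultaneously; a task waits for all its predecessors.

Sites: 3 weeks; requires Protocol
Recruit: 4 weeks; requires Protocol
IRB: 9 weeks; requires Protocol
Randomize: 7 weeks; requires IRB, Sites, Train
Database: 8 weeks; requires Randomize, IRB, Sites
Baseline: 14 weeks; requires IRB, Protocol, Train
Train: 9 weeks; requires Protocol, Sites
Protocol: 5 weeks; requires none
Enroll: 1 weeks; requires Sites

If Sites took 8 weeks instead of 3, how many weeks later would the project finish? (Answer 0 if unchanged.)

5

Baseline: Protocol→Sites→Train→Randomize→Database = 5+3+9+7+8 = 32 → 32 weeks.
Since Sites is critical, the +5 change carries straight to that chain (now 37 weeks).
No other chain overtakes it, so the finish is 37 weeks.
Change in finish: 37 − 32 = +5 weeks.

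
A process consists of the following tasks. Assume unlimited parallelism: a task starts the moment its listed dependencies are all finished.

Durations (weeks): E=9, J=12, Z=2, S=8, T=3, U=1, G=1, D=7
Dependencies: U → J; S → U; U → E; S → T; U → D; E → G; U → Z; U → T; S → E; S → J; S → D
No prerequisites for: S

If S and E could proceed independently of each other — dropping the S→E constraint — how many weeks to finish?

21

Before: longest chain S→U→J = 8+1+12 = 21, finish 21.
Dropping S→E doesn't change E's earliest start (9); another predecessor still binds.
New critical path: S→U→J = 8+1+12 = 21 ⇒ 21 weeks.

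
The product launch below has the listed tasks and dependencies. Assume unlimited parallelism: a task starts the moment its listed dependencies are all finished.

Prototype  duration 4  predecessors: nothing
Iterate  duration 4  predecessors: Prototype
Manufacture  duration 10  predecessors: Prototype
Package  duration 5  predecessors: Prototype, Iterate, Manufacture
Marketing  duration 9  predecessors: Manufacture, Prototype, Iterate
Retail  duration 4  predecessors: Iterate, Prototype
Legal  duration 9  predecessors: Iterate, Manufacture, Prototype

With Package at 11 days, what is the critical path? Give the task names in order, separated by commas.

Baseline: Prototype→Manufacture→Marketing = 4+10+9 = 23 → 23 days.
Package is off the critical path — its longest chain is 19 days, giving 4 of slack.
The binding chain switches to Prototype→Manufacture→Package = 4+10+11 = 25; finish 25 days.

Prototype, Manufacture, Package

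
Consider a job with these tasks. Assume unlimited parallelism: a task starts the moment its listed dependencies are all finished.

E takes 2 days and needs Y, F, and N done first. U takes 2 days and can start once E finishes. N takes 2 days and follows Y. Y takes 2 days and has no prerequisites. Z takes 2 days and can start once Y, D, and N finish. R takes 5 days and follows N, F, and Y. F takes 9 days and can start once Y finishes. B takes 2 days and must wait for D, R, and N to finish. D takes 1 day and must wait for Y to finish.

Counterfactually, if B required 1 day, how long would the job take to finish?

17

Critical path before the change: Y→F→R→B = 2+9+5+2 = 18 giving 18 days.
B lies on that path, so at 1 day the path becomes 17 days.
No other chain overtakes it, so the finish is 17 days.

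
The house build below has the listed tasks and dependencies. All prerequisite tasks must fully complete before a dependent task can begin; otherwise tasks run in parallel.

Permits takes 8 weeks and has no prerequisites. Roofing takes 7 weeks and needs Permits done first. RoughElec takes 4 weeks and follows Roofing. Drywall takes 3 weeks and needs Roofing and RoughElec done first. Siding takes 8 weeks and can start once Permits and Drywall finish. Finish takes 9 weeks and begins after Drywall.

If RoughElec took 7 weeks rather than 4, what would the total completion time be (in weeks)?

Baseline: Permits→Roofing→RoughElec→Drywall→Finish = 8+7+4+3+9 = 31 → 31 weeks.
RoughElec lies on that path, so at 7 weeks the path becomes 34 weeks.
That remains the longest chain; total 34 weeks.

34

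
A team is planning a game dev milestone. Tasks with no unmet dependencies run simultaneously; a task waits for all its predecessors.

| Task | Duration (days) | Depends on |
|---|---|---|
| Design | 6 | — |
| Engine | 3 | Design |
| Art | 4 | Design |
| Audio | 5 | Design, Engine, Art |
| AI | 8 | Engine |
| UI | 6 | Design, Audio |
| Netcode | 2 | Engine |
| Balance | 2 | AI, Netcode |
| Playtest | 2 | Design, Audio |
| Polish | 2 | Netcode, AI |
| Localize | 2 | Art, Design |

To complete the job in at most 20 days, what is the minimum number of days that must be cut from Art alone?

Current finish: 21 days; target: 20.
Art is on every critical path, so each day cut from Art cuts the finish by one (this holds down to a finish of 20).
Need 21 − 20 = 1 day off Art → Art becomes 3 days, finish becomes 20.

1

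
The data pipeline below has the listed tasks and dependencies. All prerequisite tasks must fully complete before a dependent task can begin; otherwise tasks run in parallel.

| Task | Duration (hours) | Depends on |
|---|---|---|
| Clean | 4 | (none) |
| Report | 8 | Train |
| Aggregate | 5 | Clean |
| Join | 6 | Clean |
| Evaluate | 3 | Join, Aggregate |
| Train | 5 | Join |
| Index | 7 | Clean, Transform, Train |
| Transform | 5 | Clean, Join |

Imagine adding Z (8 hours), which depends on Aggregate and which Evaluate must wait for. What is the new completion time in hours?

23

Originally the plan takes 23 hours.
With Z inserted, Evaluate now waits for max(Join, Aggregate, Z).
New critical path: Clean→Join→Train→Report = 4+6+5+8 = 23 ⇒ 23 hours.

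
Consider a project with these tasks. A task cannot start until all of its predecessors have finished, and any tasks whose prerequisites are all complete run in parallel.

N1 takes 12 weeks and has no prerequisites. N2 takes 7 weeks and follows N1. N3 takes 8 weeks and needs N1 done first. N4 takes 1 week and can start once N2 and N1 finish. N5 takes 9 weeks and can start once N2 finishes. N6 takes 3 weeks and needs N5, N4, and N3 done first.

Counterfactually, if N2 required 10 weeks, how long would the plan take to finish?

Critical path before the change: N1→N2→N5→N6 = 12+7+9+3 = 31 giving 31 weeks.
Since N2 is critical, the +3 change carries straight to that chain (now 34 weeks).
That remains the longest chain; total 34 weeks.

34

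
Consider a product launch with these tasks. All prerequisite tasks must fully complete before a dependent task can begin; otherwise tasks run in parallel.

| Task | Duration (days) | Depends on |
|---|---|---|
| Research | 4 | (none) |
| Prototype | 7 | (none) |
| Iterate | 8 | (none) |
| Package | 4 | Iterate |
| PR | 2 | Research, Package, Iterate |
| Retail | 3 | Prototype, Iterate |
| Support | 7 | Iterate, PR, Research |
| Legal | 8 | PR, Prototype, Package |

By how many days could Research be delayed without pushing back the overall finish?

Critical path: Iterate→Package→PR→Legal = 8+4+2+8 = 22, so the finish is 22 days.
The longest chain containing Research totals 14 days.
Slack of Research = 8 − 0 = 8 days.

8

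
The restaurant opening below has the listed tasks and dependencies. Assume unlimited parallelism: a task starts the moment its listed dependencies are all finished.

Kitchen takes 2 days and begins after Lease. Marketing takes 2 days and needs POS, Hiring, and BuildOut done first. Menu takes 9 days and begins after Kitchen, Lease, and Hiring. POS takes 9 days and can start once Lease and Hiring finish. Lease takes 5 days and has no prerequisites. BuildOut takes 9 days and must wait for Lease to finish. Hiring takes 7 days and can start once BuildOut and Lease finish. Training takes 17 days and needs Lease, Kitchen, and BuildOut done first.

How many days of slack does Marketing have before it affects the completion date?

Critical path: Lease→BuildOut→Hiring→POS→Marketing = 5+9+7+9+2 = 32, so the finish is 32 days.
The longest chain containing Marketing totals 32 days.
Float = 32 − 32 = 0.

0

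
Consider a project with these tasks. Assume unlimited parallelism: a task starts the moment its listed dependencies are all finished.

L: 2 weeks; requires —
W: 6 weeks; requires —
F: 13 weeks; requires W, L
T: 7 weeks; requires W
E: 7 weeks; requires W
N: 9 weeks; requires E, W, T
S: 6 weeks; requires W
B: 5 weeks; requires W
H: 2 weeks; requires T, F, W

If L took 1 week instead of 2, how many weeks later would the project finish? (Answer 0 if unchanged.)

Critical path before the change: W→T→N = 6+7+9 = 22 giving 22 weeks.
L is off the critical path — its longest chain is 17 weeks, giving 5 of slack.
That remains the longest chain; total 22 weeks.
Change in finish: 22 − 22 = +0 weeks.

0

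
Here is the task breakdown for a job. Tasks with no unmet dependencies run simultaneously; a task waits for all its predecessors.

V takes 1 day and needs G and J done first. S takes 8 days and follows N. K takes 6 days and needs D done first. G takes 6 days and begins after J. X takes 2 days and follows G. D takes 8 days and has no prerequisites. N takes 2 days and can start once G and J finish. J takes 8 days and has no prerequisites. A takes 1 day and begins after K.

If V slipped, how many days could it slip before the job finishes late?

9

J→G→N→S = 8+6+2+8 = 24 sets the makespan at 24 days.
Longest path through V: 15 days (earliest finish 15, latest finish 24).
So V can slip 24 − 15 = 9 days.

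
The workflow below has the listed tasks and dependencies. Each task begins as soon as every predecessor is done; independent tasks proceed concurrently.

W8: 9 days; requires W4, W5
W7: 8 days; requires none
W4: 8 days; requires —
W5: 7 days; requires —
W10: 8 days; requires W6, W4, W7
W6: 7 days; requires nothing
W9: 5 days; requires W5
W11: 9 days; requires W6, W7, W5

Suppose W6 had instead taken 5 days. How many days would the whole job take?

17

Baseline: W4→W8 = 8+9 = 17 → 17 days.
W6 has 1 day of float (longest path through it is 16).
The critical path is still W4→W8; finish is now 17 days.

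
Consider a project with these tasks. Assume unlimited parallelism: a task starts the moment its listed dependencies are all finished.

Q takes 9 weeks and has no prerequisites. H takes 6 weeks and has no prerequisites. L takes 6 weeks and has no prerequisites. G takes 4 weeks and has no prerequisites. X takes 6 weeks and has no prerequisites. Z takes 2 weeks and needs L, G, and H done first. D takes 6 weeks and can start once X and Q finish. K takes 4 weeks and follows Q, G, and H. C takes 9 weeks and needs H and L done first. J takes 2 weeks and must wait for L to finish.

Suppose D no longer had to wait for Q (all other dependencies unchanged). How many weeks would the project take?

15

Before: longest chain Q→D = 9+6 = 15, finish 15.
Without Q→D, D's earliest start moves from 9 to 6.
After: H→C = 6+9 = 15 → 15 weeks.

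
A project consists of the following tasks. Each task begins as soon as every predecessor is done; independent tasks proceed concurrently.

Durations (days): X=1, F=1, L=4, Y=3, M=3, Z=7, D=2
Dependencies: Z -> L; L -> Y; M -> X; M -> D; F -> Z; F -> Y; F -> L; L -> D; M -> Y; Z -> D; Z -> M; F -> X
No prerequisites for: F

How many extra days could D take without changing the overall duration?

1

F→Z→L→Y = 1+7+4+3 = 15 sets the makespan at 15 days.
D finishes as early as 14 and must finish by 15.
Float = 15 − 14 = 1.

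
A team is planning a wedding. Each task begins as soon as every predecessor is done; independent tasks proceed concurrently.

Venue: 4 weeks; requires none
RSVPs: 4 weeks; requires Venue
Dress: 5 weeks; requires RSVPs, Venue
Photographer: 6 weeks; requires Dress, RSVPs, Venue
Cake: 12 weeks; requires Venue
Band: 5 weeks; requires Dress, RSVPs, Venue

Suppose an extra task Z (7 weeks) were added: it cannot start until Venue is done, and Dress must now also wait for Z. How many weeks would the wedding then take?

Originally the wedding takes 19 weeks.
With Z inserted, Dress now waits for max(RSVPs, Venue, Z).
New critical path: Venue→Z→Dress→Photographer = 4+7+5+6 = 22 ⇒ 22 weeks.

22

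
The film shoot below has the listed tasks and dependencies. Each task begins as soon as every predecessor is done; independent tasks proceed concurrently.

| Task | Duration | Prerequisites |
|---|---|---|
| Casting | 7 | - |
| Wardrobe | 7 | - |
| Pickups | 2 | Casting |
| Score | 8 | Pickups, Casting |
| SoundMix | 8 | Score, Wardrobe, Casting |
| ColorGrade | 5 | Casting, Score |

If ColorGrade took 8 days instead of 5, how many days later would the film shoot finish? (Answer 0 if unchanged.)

Actual critical path: Casting→Pickups→Score→SoundMix = 7+2+8+8 = 25 ⇒ 25 days.
ColorGrade has 3 days of float (longest path through it is 22).
That remains the longest chain; total 25 days.
Change in finish: 25 − 25 = +0 days.

0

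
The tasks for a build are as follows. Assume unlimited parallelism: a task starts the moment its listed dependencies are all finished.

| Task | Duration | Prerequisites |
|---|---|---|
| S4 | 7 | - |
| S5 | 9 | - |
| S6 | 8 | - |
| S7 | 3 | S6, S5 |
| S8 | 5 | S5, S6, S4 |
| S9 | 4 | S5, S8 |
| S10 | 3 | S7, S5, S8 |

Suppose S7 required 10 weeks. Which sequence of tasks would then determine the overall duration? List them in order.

S5, S7, S10

Baseline: S5→S8→S9 = 9+5+4 = 18 → 18 weeks.
S7 has 3 weeks of float (longest path through it is 15).
New critical path: S5→S7→S10 = 9+10+3 = 22 ⇒ 22 weeks.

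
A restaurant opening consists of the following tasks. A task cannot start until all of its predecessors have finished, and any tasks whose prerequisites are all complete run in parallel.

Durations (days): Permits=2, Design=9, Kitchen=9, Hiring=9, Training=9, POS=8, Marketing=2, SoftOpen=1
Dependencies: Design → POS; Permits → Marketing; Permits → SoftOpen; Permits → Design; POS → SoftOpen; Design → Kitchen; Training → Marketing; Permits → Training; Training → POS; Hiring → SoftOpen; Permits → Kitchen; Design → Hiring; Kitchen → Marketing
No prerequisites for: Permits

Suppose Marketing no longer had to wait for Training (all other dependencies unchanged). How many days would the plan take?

Before: longest chain Permits→Design→Kitchen→Marketing = 2+9+9+2 = 22, finish 22.
Dropping Training→Marketing doesn't change Marketing's earliest start (20); another predecessor still binds.
New critical path: Permits→Design→Kitchen→Marketing = 2+9+9+2 = 22 ⇒ 22 days.

22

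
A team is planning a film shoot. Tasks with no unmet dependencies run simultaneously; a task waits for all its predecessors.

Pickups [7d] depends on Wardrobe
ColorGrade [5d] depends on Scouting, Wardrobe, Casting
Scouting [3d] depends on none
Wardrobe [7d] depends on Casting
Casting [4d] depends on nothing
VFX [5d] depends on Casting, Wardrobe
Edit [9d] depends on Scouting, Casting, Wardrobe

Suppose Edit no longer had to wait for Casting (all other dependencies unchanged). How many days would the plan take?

20

With the dependency in place, Casting→Wardrobe→Edit = 4+7+9 = 20 sets the finish at 20 days.
Dropping Casting→Edit doesn't change Edit's earliest start (11); another predecessor still binds.
New critical path: Casting→Wardrobe→Edit = 4+7+9 = 20 ⇒ 20 days.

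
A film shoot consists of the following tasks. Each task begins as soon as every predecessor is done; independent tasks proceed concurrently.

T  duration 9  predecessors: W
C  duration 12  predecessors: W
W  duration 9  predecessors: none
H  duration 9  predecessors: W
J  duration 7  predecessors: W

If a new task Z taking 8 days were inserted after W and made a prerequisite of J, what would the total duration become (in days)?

24

Originally the schedule takes 21 days.
With Z inserted, J now waits for max(W, Z).
New critical path: W→Z→J = 9+8+7 = 24 ⇒ 24 days.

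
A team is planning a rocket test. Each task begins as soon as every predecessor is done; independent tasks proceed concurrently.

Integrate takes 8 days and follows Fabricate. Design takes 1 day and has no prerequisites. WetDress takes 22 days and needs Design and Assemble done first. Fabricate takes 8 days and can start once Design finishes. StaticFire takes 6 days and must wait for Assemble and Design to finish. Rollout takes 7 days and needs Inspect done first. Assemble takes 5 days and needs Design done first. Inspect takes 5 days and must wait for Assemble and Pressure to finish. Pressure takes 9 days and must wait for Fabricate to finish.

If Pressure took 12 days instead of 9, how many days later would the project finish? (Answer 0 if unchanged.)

Actual critical path: Design→Fabricate→Pressure→Inspect→Rollout = 1+8+9+5+7 = 30 ⇒ 30 days.
Pressure lies on that path, so at 12 days the path becomes 33 days.
That remains the longest chain; total 33 days.
Change in finish: 33 − 30 = +3 days.

3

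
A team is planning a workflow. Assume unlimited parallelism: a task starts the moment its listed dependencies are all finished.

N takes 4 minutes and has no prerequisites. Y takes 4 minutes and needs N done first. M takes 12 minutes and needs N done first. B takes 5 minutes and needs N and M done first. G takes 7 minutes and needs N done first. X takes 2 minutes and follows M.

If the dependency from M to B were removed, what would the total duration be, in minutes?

Before: longest chain N→M→B = 4+12+5 = 21, finish 21.
Without M→B, B's earliest start moves from 16 to 4.
New critical path: N→M→X = 4+12+2 = 18 ⇒ 18 minutes.

18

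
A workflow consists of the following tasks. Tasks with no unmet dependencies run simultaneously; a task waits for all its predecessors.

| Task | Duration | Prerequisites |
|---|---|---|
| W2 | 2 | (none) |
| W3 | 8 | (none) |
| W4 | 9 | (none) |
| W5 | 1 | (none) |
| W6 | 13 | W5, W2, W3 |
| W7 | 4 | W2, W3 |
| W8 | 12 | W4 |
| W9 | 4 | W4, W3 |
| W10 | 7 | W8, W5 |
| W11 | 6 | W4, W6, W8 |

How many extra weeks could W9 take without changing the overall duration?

W4→W8→W10 = 9+12+7 = 28 sets the makespan at 28 weeks.
W9 finishes as early as 13 and must finish by 28.
Slack of W9 = 24 − 9 = 15 weeks.

15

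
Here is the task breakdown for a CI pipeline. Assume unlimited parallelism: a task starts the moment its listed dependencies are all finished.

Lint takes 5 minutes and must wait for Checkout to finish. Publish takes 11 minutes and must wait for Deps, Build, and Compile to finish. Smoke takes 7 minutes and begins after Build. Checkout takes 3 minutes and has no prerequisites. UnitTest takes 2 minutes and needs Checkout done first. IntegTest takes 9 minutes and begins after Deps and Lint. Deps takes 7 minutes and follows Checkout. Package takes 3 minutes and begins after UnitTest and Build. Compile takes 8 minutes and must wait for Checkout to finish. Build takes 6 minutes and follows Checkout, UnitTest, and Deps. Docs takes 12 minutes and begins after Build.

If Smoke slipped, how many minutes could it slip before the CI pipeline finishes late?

5

Checkout→Deps→Build→Docs = 3+7+6+12 = 28 sets the makespan at 28 minutes.
The longest chain containing Smoke totals 23 minutes.
Slack of Smoke = 21 − 16 = 5 minutes.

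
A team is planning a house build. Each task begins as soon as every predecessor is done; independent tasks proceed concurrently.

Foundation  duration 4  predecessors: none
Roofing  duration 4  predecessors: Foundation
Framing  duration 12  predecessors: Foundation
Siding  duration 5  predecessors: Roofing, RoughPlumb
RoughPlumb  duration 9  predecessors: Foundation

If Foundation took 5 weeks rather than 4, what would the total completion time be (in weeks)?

19

As given, the longest chain is Foundation→RoughPlumb→Siding = 4+9+5 = 18, so the finish is 18 weeks.
Foundation lies on that path, so at 5 weeks the path becomes 19 weeks.
No other chain overtakes it, so the finish is 19 weeks.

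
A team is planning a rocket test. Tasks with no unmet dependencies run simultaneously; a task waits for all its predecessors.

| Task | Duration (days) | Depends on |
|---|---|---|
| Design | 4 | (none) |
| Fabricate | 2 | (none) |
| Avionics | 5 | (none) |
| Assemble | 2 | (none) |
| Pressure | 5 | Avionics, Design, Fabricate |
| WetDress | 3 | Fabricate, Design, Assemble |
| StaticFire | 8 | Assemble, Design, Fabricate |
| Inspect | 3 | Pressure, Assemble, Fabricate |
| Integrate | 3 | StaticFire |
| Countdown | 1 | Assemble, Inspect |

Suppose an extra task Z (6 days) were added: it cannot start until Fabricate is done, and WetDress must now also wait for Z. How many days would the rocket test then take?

15

Originally the rocket test takes 15 days.
With Z inserted, WetDress now waits for max(Fabricate, Design, Assemble, Z).
New critical path: Design→StaticFire→Integrate = 4+8+3 = 15 ⇒ 15 days.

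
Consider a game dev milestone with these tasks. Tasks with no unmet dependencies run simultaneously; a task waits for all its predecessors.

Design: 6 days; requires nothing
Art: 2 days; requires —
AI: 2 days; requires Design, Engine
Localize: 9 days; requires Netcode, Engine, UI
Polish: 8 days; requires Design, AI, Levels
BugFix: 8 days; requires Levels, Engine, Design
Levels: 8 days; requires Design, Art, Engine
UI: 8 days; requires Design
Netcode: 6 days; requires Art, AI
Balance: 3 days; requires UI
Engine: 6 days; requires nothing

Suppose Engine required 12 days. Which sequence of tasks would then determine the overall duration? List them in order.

Actual critical path: Engine→AI→Netcode→Localize = 6+2+6+9 = 23 ⇒ 23 days.
Since Engine is critical, the +6 change carries straight to that chain (now 29 days).
No other chain overtakes it, so the finish is 29 days.

Engine, AI, Netcode, Localize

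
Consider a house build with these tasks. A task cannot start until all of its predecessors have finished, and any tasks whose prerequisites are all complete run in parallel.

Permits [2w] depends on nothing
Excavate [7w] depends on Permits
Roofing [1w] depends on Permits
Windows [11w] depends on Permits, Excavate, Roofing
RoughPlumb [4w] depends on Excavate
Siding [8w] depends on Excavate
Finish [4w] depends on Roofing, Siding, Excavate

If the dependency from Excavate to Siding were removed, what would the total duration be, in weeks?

With the dependency in place, Permits→Excavate→Siding→Finish = 2+7+8+4 = 21 sets the finish at 21 weeks.
Without Excavate→Siding, Siding's earliest start moves from 9 to 0.
New critical path: Permits→Excavate→Windows = 2+7+11 = 20 ⇒ 20 weeks.

20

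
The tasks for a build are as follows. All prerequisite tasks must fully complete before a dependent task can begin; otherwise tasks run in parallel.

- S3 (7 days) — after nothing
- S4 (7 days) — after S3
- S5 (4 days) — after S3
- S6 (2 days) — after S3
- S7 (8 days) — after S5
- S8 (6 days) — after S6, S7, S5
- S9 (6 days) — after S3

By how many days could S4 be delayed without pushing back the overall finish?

11

Critical path: S3→S5→S7→S8 = 7+4+8+6 = 25, so the finish is 25 days.
S4 finishes as early as 14 and must finish by 25.
So S4 can slip 25 − 14 = 11 days.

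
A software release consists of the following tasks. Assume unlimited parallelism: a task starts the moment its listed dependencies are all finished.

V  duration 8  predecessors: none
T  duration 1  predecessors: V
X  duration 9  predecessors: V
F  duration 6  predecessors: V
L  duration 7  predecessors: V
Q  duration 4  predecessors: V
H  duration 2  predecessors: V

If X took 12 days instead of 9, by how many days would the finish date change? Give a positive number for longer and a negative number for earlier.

As given, the longest chain is V→X = 8+9 = 17, so the finish is 17 days.
X lies on that path, so at 12 days the path becomes 20 days.
That remains the longest chain; total 20 days.
Change in finish: 20 − 17 = +3 days.

3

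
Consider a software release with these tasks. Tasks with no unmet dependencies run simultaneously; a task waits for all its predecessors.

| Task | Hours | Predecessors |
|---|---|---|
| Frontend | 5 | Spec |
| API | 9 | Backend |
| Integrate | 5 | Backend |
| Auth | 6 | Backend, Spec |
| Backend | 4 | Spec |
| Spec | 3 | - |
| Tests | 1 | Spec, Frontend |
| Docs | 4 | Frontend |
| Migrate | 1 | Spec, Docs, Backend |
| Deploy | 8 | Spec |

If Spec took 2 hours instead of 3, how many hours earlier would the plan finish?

The binding path is Spec→Backend→API = 3+4+9 = 16; finish at 16 hours.
Spec lies on that path, so at 2 hours the path becomes 15 hours.
That remains the longest chain; total 15 hours.
Change in finish: 15 − 16 = -1 hours.

1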